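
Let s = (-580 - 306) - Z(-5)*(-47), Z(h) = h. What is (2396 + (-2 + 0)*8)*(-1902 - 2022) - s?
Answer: -9337999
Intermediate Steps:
s = -1121 (s = (-580 - 306) - (-5)*(-47) = -886 - 1*235 = -886 - 235 = -1121)
(2396 + (-2 + 0)*8)*(-1902 - 2022) - s = (2396 + (-2 + 0)*8)*(-1902 - 2022) - 1*(-1121) = (2396 - 2*8)*(-3924) + 1121 = (2396 - 16)*(-3924) + 1121 = 2380*(-3924) + 1121 = -9339120 + 1121 = -9337999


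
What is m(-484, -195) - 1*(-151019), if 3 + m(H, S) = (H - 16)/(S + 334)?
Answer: 20990724/139 ≈ 1.5101e+5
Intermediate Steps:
m(H, S) = -3 + (-16 + H)/(334 + S) (m(H, S) = -3 + (H - 16)/(S + 334) = -3 + (-16 + H)/(334 + S))
m(-484, -195) - 1*(-151019) = (-1018 - 484 - 3*(-195))/(334 - 195) - 1*(-151019) = (-1018 - 484 + 585)/139 + 151019 = (1/139)*(-917) + 151019 = -917/139 + 151019 = 20990724/139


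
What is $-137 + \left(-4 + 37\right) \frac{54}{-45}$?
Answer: $- \frac{883}{5} \approx -176.6$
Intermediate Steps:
$-137 + \left(-4 + 37\right) \frac{54}{-45} = -137 + 33 \cdot 54 \left(- \frac{1}{45}\right) = -137 + 33 \left(- \frac{6}{5}\right) = -137 - \frac{198}{5} = - \frac{883}{5}$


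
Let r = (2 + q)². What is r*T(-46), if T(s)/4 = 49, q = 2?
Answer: 3136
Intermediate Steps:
T(s) = 196 (T(s) = 4*49 = 196)
r = 16 (r = (2 + 2)² = 4² = 16)
r*T(-46) = 16*196 = 3136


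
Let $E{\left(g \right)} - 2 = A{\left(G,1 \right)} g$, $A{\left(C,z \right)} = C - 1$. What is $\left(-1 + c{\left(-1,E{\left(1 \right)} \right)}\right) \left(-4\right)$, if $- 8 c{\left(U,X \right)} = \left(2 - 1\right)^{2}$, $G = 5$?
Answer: $\frac{9}{2} \approx 4.5$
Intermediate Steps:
$A{\left(C,z \right)} = -1 + C$ ($A{\left(C,z \right)} = C - 1 = -1 + C$)
$E{\left(g \right)} = 2 + 4 g$ ($E{\left(g \right)} = 2 + \left(-1 + 5\right) g = 2 + 4 g$)
$c{\left(U,X \right)} = - \frac{1}{8}$ ($c{\left(U,X \right)} = - \frac{\left(2 - 1\right)^{2}}{8} = - \frac{1^{2}}{8} = \left(- \frac{1}{8}\right) 1 = - \frac{1}{8}$)
$\left(-1 + c{\left(-1,E{\left(1 \right)} \right)}\right) \left(-4\right) = \left(-1 - \frac{1}{8}\right) \left(-4\right) = \left(- \frac{9}{8}\right) \left(-4\right) = \frac{9}{2}$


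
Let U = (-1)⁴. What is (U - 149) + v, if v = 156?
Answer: 8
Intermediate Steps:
U = 1
(U - 149) + v = (1 - 149) + 156 = -148 + 156 = 8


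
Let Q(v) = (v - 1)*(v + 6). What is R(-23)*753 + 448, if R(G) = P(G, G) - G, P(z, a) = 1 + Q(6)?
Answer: 63700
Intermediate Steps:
Q(v) = (-1 + v)*(6 + v)
P(z, a) = 61 (P(z, a) = 1 + (-6 + 6**2 + 5*6) = 1 + (-6 + 36 + 30) = 1 + 60 = 61)
R(G) = 61 - G
R(-23)*753 + 448 = (61 - 1*(-23))*753 + 448 = (61 + 23)*753 + 448 = 84*753 + 448 = 63252 + 448 = 63700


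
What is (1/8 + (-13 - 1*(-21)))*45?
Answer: 2925/8 ≈ 365.63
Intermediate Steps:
(1/8 + (-13 - 1*(-21)))*45 = (1/8 + (-13 + 21))*45 = (1/8 + 8)*45 = (65/8)*45 = 2925/8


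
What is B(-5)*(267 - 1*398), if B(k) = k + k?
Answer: 1310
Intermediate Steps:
B(k) = 2*k
B(-5)*(267 - 1*398) = (2*(-5))*(267 - 1*398) = -10*(267 - 398) = -10*(-131) = 1310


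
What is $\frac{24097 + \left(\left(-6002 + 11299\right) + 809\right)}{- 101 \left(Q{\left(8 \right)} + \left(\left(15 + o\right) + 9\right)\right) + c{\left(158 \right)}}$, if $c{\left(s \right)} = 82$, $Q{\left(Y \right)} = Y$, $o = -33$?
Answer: $\frac{30203}{183} \approx 165.04$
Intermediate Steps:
$\frac{24097 + \left(\left(-6002 + 11299\right) + 809\right)}{- 101 \left(Q{\left(8 \right)} + \left(\left(15 + o\right) + 9\right)\right) + c{\left(158 \right)}} = \frac{24097 + \left(\left(-6002 + 11299\right) + 809\right)}{- 101 \left(8 + \left(\left(15 - 33\right) + 9\right)\right) + 82} = \frac{24097 + \left(5297 + 809\right)}{- 101 \left(8 + \left(-18 + 9\right)\right) + 82} = \frac{24097 + 6106}{- 101 \left(8 - 9\right) + 82} = \frac{30203}{\left(-101\right) \left(-1\right) + 82} = \frac{30203}{101 + 82} = \frac{30203}{183}$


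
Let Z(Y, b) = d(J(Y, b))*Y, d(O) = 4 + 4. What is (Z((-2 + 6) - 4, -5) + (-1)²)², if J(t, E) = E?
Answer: 1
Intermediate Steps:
d(O) = 8
Z(Y, b) = 8*Y
(Z((-2 + 6) - 4, -5) + (-1)²)² = (8*((-2 + 6) - 4) + (-1)²)² = (8*(4 - 4) + 1)² = (8*0 + 1)² = (0 + 1)² = 1² = 1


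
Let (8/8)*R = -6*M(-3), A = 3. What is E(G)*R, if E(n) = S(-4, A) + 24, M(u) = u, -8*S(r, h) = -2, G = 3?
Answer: 873/2 ≈ 436.50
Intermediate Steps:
S(r, h) = ¼ (S(r, h) = -⅛*(-2) = ¼)
R = 18 (R = -6*(-3) = 18)
E(n) = 97/4 (E(n) = ¼ + 24 = 97/4)
E(G)*R = (97/4)*18 = 873/2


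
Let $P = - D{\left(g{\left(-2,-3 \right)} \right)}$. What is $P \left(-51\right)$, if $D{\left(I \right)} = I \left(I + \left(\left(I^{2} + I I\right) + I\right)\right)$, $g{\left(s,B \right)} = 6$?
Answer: $25704$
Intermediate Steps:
$D{\left(I \right)} = I \left(2 I + 2 I^{2}\right)$ ($D{\left(I \right)} = I \left(I + \left(\left(I^{2} + I^{2}\right) + I\right)\right) = I \left(I + \left(2 I^{2} + I\right)\right) = I \left(I + \left(I + 2 I^{2}\right)\right) = I \left(2 I + 2 I^{2}\right)$)
$P = -504$ ($P = - 2 \cdot 6^{2} \left(1 + 6\right) = - 2 \cdot 36 \cdot 7 = \left(-1\right) 504 = -504$)
$P \left(-51\right) = \left(-504\right) \left(-51\right) = 25704$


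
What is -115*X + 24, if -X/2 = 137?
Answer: 31534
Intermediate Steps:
X = -274 (X = -2*137 = -274)
-115*X + 24 = -115*(-274) + 24 = 31510 + 24 = 31534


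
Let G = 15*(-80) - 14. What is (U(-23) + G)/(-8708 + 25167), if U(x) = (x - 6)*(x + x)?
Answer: 120/16459 ≈ 0.0072908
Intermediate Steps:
U(x) = 2*x*(-6 + x) (U(x) = (-6 + x)*(2*x) = 2*x*(-6 + x))
G = -1214 (G = -1200 - 14 = -1214)
(U(-23) + G)/(-8708 + 25167) = (2*(-23)*(-6 - 23) - 1214)/(-8708 + 25167) = (2*(-23)*(-29) - 1214)/16459 = (1334 - 1214)*(1/16459) = 120*(1/16459) = 120/16459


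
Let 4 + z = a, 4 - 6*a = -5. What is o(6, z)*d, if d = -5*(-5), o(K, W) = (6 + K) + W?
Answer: 475/2 ≈ 237.50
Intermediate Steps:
a = 3/2 (a = ⅔ - ⅙*(-5) = ⅔ + ⅚ = 3/2 ≈ 1.5000)
z = -5/2 (z = -4 + 3/2 = -5/2 ≈ -2.5000)
o(K, W) = 6 + K + W
d = 25
o(6, z)*d = (6 + 6 - 5/2)*25 = (19/2)*25 = 475/2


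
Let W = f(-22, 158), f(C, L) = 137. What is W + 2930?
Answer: 3067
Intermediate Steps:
W = 137
W + 2930 = 137 + 2930 = 3067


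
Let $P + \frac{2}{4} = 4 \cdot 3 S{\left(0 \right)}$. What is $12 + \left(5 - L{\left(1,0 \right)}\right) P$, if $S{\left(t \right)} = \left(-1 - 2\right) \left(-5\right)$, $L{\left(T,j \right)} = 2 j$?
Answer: $\frac{1819}{2} \approx 909.5$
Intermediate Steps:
$S{\left(t \right)} = 15$ ($S{\left(t \right)} = \left(-3\right) \left(-5\right) = 15$)
$P = \frac{359}{2}$ ($P = - \frac{1}{2} + 4 \cdot 3 \cdot 15 = - \frac{1}{2} + 12 \cdot 15 = - \frac{1}{2} + 180 = \frac{359}{2} \approx 179.5$)
$12 + \left(5 - L{\left(1,0 \right)}\right) P = 12 + \left(5 - 2 \cdot 0\right) \frac{359}{2} = 12 + \left(5 - 0\right) \frac{359}{2} = 12 + \left(5 + 0\right) \frac{359}{2} = 12 + 5 \cdot \frac{359}{2} = 12 + \frac{1795}{2} = \frac{1819}{2}$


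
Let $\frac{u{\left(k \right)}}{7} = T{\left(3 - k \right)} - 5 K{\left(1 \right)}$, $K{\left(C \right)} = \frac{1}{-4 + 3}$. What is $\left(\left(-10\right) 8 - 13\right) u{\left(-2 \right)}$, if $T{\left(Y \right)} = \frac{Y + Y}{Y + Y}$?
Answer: $-3906$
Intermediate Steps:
$T{\left(Y \right)} = 1$ ($T{\left(Y \right)} = \frac{2 Y}{2 Y} = 2 Y \frac{1}{2 Y} = 1$)
$K{\left(C \right)} = -1$ ($K{\left(C \right)} = \frac{1}{-1} = -1$)
$u{\left(k \right)} = 42$ ($u{\left(k \right)} = 7 \left(1 - -5\right) = 7 \left(1 + 5\right) = 7 \cdot 6 = 42$)
$\left(\left(-10\right) 8 - 13\right) u{\left(-2 \right)} = \left(\left(-10\right) 8 - 13\right) 42 = \left(-80 - 13\right) 42 = \left(-93\right) 42 = -3906$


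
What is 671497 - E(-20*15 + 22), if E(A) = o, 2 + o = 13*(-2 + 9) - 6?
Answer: 671414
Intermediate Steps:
o = 83 (o = -2 + (13*(-2 + 9) - 6) = -2 + (13*7 - 6) = -2 + (91 - 6) = -2 + 85 = 83)
E(A) = 83
671497 - E(-20*15 + 22) = 671497 - 1*83 = 671497 - 83 = 671414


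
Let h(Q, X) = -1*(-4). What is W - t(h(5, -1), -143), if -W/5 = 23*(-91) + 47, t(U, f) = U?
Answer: 10226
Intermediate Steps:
h(Q, X) = 4
W = 10230 (W = -5*(23*(-91) + 47) = -5*(-2093 + 47) = -5*(-2046) = 10230)
W - t(h(5, -1), -143) = 10230 - 1*4 = 10230 - 4 = 10226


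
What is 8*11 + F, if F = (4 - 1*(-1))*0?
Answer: 88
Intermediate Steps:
F = 0 (F = (4 + 1)*0 = 5*0 = 0)
8*11 + F = 8*11 + 0 = 88 + 0 = 88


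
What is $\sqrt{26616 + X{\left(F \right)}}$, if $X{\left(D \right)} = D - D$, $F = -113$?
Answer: $2 \sqrt{6654} \approx 163.14$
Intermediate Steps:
$X{\left(D \right)} = 0$
$\sqrt{26616 + X{\left(F \right)}} = \sqrt{26616 + 0} = \sqrt{26616} = 2 \sqrt{6654}$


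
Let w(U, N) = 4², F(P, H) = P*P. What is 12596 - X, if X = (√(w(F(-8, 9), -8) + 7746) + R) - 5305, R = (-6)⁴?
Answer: 16605 - √7762 ≈ 16517.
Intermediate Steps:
F(P, H) = P²
w(U, N) = 16
R = 1296
X = -4009 + √7762 (X = (√(16 + 7746) + 1296) - 5305 = (√7762 + 1296) - 5305 = (1296 + √7762) - 5305 = -4009 + √7762 ≈ -3920.9)
12596 - X = 12596 - (-4009 + √7762) = 12596 + (4009 - √7762) = 16605 - √7762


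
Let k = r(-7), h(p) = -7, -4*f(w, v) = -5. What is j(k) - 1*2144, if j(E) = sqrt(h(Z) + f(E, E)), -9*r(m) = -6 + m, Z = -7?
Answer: -2144 + I*sqrt(23)/2 ≈ -2144.0 + 2.3979*I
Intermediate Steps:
f(w, v) = 5/4 (f(w, v) = -1/4*(-5) = 5/4)
r(m) = 2/3 - m/9 (r(m) = -(-6 + m)/9 = 2/3 - m/9)
k = 13/9 (k = 2/3 - 1/9*(-7) = 2/3 + 7/9 = 13/9 ≈ 1.4444)
j(E) = I*sqrt(23)/2 (j(E) = sqrt(-7 + 5/4) = sqrt(-23/4) = I*sqrt(23)/2)
j(k) - 1*2144 = I*sqrt(23)/2 - 1*2144 = I*sqrt(23)/2 - 2144 = -2144 + I*sqrt(23)/2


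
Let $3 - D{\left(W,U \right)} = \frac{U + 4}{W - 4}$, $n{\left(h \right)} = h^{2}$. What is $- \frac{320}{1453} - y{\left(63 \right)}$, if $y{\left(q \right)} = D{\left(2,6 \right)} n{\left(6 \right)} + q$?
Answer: $- \frac{510323}{1453} \approx -351.22$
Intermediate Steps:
$D{\left(W,U \right)} = 3 - \frac{4 + U}{-4 + W}$ ($D{\left(W,U \right)} = 3 - \frac{U + 4}{W - 4} = 3 - \frac{4 + U}{-4 + W}$)
$y{\left(q \right)} = 288 + q$ ($y{\left(q \right)} = \frac{-16 - 6 + 3 \cdot 2}{-4 + 2} \cdot 6^{2} + q = \frac{-16 - 6 + 6}{-2} \cdot 36 + q = \left(- \frac{1}{2}\right) \left(-16\right) 36 + q = 8 \cdot 36 + q = 288 + q$)
$- \frac{320}{1453} - y{\left(63 \right)} = - \frac{320}{1453} - \left(288 + 63\right) = \left(-320\right) \frac{1}{1453} - 351 = - \frac{320}{1453} - 351 = - \frac{510323}{1453}$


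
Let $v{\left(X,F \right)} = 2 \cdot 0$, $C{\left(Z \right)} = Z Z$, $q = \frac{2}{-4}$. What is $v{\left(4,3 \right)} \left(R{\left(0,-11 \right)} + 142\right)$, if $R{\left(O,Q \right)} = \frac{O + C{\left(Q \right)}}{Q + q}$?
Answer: $0$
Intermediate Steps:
$q = - \frac{1}{2}$ ($q = 2 \left(- \frac{1}{4}\right) = - \frac{1}{2} \approx -0.5$)
$C{\left(Z \right)} = Z^{2}$
$R{\left(O,Q \right)} = \frac{O + Q^{2}}{- \frac{1}{2} + Q}$ ($R{\left(O,Q \right)} = \frac{O + Q^{2}}{Q - \frac{1}{2}} = \frac{O + Q^{2}}{- \frac{1}{2} + Q}$)
$v{\left(X,F \right)} = 0$
$v{\left(4,3 \right)} \left(R{\left(0,-11 \right)} + 142\right) = 0 \left(\frac{2 \left(0 + \left(-11\right)^{2}\right)}{-1 + 2 \left(-11\right)} + 142\right) = 0 \left(\frac{2 \left(0 + 121\right)}{-1 - 22} + 142\right) = 0 \left(2 \frac{1}{-23} \cdot 121 + 142\right) = 0 \left(2 \left(- \frac{1}{23}\right) 121 + 142\right) = 0 \left(- \frac{242}{23} + 142\right) = 0 \cdot \frac{3024}{23} = 0$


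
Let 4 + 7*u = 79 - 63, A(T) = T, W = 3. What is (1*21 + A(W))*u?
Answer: 288/7 ≈ 41.143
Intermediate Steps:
u = 12/7 (u = -4/7 + (79 - 63)/7 = -4/7 + (⅐)*16 = -4/7 + 16/7 = 12/7 ≈ 1.7143)
(1*21 + A(W))*u = (1*21 + 3)*(12/7) = (21 + 3)*(12/7) = 24*(12/7) = 288/7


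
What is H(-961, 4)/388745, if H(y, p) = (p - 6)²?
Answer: 4/388745 ≈ 1.0290e-5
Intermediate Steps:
H(y, p) = (-6 + p)²
H(-961, 4)/388745 = (-6 + 4)²/388745 = (-2)²*(1/388745) = 4*(1/388745) = 4/388745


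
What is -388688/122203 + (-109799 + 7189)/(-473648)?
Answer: -85781021997/28940603272 ≈ -2.9640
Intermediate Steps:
-388688/122203 + (-109799 + 7189)/(-473648) = -388688*1/122203 - 102610*(-1/473648) = -388688/122203 + 51305/236824 = -85781021997/28940603272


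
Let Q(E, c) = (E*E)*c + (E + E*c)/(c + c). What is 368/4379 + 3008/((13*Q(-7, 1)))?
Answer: 6686480/1195467 ≈ 5.5932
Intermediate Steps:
Q(E, c) = c*E² + (E + E*c)/(2*c) (Q(E, c) = E²*c + (E + E*c)/((2*c)) = c*E² + (E + E*c)*(1/(2*c)) = c*E² + (E + E*c)/(2*c))
368/4379 + 3008/((13*Q(-7, 1))) = 368/4379 + 3008/((13*((½)*(-7) + 1*(-7)² + (½)*(-7)/1))) = 368*(1/4379) + 3008/((13*(-7/2 + 1*49 + (½)*(-7)*1))) = 368/4379 + 3008/((13*(-7/2 + 49 - 7/2))) = 368/4379 + 3008/((13*42)) = 368/4379 + 3008/546 = 368/4379 + 3008*(1/546) = 368/4379 + 1504/273 = 6686480/1195467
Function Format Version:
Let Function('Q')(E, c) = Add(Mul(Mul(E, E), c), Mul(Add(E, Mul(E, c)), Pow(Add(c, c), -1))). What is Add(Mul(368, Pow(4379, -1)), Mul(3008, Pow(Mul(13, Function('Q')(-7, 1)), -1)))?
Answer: Rational(6686480, 1195467) ≈ 5.5932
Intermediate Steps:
Function('Q')(E, c) = Add(Mul(c, Pow(E, 2)), Mul(Rational(1, 2), Pow(c, -1), Add(E, Mul(E, c)))) (Function('Q')(E, c) = Add(Mul(Pow(E, 2), c), Mul(Add(E, Mul(E, c)), Pow(Mul(2, c), -1))) = Add(Mul(c, Pow(E, 2)), Mul(Add(E, Mul(E, c)), Mul(Rational(1, 2), Pow(c, -1)))) = Add(Mul(c, Pow(E, 2)), Mul(Rational(1, 2), Pow(c, -1), Add(E, Mul(E, c)))))
Add(Mul(368, Pow(4379, -1)), Mul(3008, Pow(Mul(13, Function('Q')(-7, 1)), -1))) = Add(Mul(368, Pow(4379, -1)), Mul(3008, Pow(Mul(13, Add(Mul(Rational(1, 2), -7), Mul(1, Pow(-7, 2)), Mul(Rational(1, 2), -7, Pow(1, -1)))), -1))) = Add(Mul(368, Rational(1, 4379)), Mul(3008, Pow(Mul(13, Add(Rational(-7, 2), Mul(1, 49), Mul(Rational(1, 2), -7, 1))), -1))) = Add(Rational(368, 4379), Mul(3008, Pow(Mul(13, Add(Rational(-7, 2), 49, Rational(-7, 2))), -1))) = Add(Rational(368, 4379), Mul(3008, Pow(Mul(13, 42), -1))) = Add(Rational(368, 4379), Mul(3008, Pow(546, -1))) = Add(Rational(368, 4379), Mul(3008, Rational(1, 546))) = Add(Rational(368, 4379), Rational(1504, 273)) = Rational(6686480, 1195467)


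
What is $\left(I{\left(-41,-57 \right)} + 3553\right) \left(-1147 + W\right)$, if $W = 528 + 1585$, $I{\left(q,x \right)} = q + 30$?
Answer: $3421572$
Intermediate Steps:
$I{\left(q,x \right)} = 30 + q$
$W = 2113$
$\left(I{\left(-41,-57 \right)} + 3553\right) \left(-1147 + W\right) = \left(\left(30 - 41\right) + 3553\right) \left(-1147 + 2113\right) = \left(-11 + 3553\right) 966 = 3542 \cdot 966 = 3421572$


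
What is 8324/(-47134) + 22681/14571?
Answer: 473878625/343394757 ≈ 1.3800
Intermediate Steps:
8324/(-47134) + 22681/14571 = 8324*(-1/47134) + 22681*(1/14571) = -4162/23567 + 22681/14571 = 473878625/343394757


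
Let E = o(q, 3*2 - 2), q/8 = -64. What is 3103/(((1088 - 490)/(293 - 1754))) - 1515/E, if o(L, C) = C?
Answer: -9519951/1196 ≈ -7959.8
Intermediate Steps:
q = -512 (q = 8*(-64) = -512)
E = 4 (E = 3*2 - 2 = 6 - 2 = 4)
3103/(((1088 - 490)/(293 - 1754))) - 1515/E = 3103/(((1088 - 490)/(293 - 1754))) - 1515/4 = 3103/((598/(-1461))) - 1515*1/4 = 3103/((598*(-1/1461))) - 1515/4 = 3103/(-598/1461) - 1515/4 = 3103*(-1461/598) - 1515/4 = -4533483/598 - 1515/4 = -9519951/1196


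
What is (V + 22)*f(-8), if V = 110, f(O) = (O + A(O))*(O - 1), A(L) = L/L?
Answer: 8316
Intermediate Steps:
A(L) = 1
f(O) = (1 + O)*(-1 + O) (f(O) = (O + 1)*(O - 1) = (1 + O)*(-1 + O))
(V + 22)*f(-8) = (110 + 22)*(-1 + (-8)²) = 132*(-1 + 64) = 132*63 = 8316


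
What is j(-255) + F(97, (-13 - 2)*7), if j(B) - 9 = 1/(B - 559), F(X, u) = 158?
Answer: 135937/814 ≈ 167.00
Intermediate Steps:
j(B) = 9 + 1/(-559 + B) (j(B) = 9 + 1/(B - 559) = 9 + 1/(-559 + B))
j(-255) + F(97, (-13 - 2)*7) = (-5030 + 9*(-255))/(-559 - 255) + 158 = (-5030 - 2295)/(-814) + 158 = -1/814*(-7325) + 158 = 7325/814 + 158 = 135937/814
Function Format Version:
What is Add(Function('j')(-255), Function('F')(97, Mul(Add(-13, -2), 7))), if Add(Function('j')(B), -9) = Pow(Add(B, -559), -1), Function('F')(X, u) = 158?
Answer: Rational(135937, 814) ≈ 167.00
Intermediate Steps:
Function('j')(B) = Add(9, Pow(Add(-559, B), -1)) (Function('j')(B) = Add(9, Pow(Add(B, -559), -1)) = Add(9, Pow(Add(-559, B), -1)))
Add(Function('j')(-255), Function('F')(97, Mul(Add(-13, -2), 7))) = Add(Mul(Pow(Add(-559, -255), -1), Add(-5030, Mul(9, -255))), 158) = Add(Mul(Pow(-814, -1), Add(-5030, -2295)), 158) = Add(Mul(Rational(-1, 814), -7325), 158) = Add(Rational(7325, 814), 158) = Rational(135937, 814)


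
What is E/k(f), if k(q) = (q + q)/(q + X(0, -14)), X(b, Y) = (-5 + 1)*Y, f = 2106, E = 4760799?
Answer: 1715474573/702 ≈ 2.4437e+6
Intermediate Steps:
X(b, Y) = -4*Y
k(q) = 2*q/(56 + q) (k(q) = (q + q)/(q - 4*(-14)) = (2*q)/(q + 56) = (2*q)/(56 + q) = 2*q/(56 + q))
E/k(f) = 4760799/((2*2106/(56 + 2106))) = 4760799/((2*2106/2162)) = 4760799/((2*2106*(1/2162))) = 4760799/(2106/1081) = 4760799*(1081/2106) = 1715474573/702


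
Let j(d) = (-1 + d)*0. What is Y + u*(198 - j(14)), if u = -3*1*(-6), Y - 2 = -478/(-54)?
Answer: 96521/27 ≈ 3574.9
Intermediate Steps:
j(d) = 0
Y = 293/27 (Y = 2 - 478/(-54) = 2 - 478*(-1/54) = 2 + 239/27 = 293/27 ≈ 10.852)
u = 18 (u = -3*(-6) = 18)
Y + u*(198 - j(14)) = 293/27 + 18*(198 - 1*0) = 293/27 + 18*(198 + 0) = 293/27 + 18*198 = 293/27 + 3564 = 96521/27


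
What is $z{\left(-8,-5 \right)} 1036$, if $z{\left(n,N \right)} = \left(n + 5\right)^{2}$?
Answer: $9324$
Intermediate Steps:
$z{\left(n,N \right)} = \left(5 + n\right)^{2}$
$z{\left(-8,-5 \right)} 1036 = \left(5 - 8\right)^{2} \cdot 1036 = \left(-3\right)^{2} \cdot 1036 = 9 \cdot 1036 = 9324$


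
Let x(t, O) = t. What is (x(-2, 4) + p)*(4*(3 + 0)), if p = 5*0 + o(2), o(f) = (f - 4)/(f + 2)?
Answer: -30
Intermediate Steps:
o(f) = (-4 + f)/(2 + f)
p = -½ (p = 5*0 + (-4 + 2)/(2 + 2) = 0 - 2/4 = 0 + (¼)*(-2) = 0 - ½ = -½ ≈ -0.50000)
(x(-2, 4) + p)*(4*(3 + 0)) = (-2 - ½)*(4*(3 + 0)) = -10*3 = -5/2*12 = -30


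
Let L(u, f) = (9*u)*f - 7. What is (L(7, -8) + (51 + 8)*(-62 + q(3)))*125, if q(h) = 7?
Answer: -469500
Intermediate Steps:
L(u, f) = -7 + 9*f*u (L(u, f) = 9*f*u - 7 = -7 + 9*f*u)
(L(7, -8) + (51 + 8)*(-62 + q(3)))*125 = ((-7 + 9*(-8)*7) + (51 + 8)*(-62 + 7))*125 = ((-7 - 504) + 59*(-55))*125 = (-511 - 3245)*125 = -3756*125 = -469500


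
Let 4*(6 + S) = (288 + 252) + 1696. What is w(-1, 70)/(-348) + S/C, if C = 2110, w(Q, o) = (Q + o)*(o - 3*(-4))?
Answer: -489414/30595 ≈ -15.997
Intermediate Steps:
w(Q, o) = (12 + o)*(Q + o) (w(Q, o) = (Q + o)*(o + 12) = (Q + o)*(12 + o) = (12 + o)*(Q + o))
S = 553 (S = -6 + ((288 + 252) + 1696)/4 = -6 + (540 + 1696)/4 = -6 + (¼)*2236 = -6 + 559 = 553)
w(-1, 70)/(-348) + S/C = (70² + 12*(-1) + 12*70 - 1*70)/(-348) + 553/2110 = (4900 - 12 + 840 - 70)*(-1/348) + 553*(1/2110) = 5658*(-1/348) + 553/2110 = -943/58 + 553/2110 = -489414/30595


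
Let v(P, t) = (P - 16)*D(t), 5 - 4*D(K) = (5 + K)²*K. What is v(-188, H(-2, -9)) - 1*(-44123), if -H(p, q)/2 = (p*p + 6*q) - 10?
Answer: 95668868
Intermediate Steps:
H(p, q) = 20 - 12*q - 2*p² (H(p, q) = -2*((p*p + 6*q) - 10) = -2*((p² + 6*q) - 10) = -2*(-10 + p² + 6*q) = 20 - 12*q - 2*p²)
D(K) = 5/4 - K*(5 + K)²/4 (D(K) = 5/4 - (5 + K)²*K/4 = 5/4 - K*(5 + K)²/4)
v(P, t) = (-16 + P)*(5/4 - t*(5 + t)²/4) (v(P, t) = (P - 16)*(5/4 - t*(5 + t)²/4) = (-16 + P)*(5/4 - t*(5 + t)²/4))
v(-188, H(-2, -9)) - 1*(-44123) = -(-16 - 188)*(-5 + (20 - 12*(-9) - 2*(-2)²)*(5 + (20 - 12*(-9) - 2*(-2)²))²)/4 - 1*(-44123) = -¼*(-204)*(-5 + (20 + 108 - 2*4)*(5 + (20 + 108 - 2*4))²) + 44123 = -¼*(-204)*(-5 + (20 + 108 - 8)*(5 + (20 + 108 - 8))²) + 44123 = -¼*(-204)*(-5 + 120*(5 + 120)²) + 44123 = -¼*(-204)*(-5 + 120*125²) + 44123 = -¼*(-204)*(-5 + 120*15625) + 44123 = -¼*(-204)*(-5 + 1875000) + 44123 = -¼*(-204)*1874995 + 44123 = 95624745 + 44123 = 95668868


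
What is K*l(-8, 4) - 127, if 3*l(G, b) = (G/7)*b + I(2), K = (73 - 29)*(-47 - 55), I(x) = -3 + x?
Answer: 57455/7 ≈ 8207.9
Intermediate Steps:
K = -4488 (K = 44*(-102) = -4488)
l(G, b) = -1/3 + G*b/21 (l(G, b) = ((G/7)*b + (-3 + 2))/3 = ((G*(1/7))*b - 1)/3 = ((G/7)*b - 1)/3 = (G*b/7 - 1)/3 = (-1 + G*b/7)/3 = -1/3 + G*b/21)
K*l(-8, 4) - 127 = -4488*(-1/3 + (1/21)*(-8)*4) - 127 = -4488*(-1/3 - 32/21) - 127 = -4488*(-13/7) - 127 = 58344/7 - 127 = 57455/7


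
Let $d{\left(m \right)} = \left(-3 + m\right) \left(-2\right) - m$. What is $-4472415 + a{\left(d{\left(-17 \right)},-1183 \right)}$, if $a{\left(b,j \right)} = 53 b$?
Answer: $-4469394$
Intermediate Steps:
$d{\left(m \right)} = 6 - 3 m$ ($d{\left(m \right)} = \left(6 - 2 m\right) - m = 6 - 3 m$)
$-4472415 + a{\left(d{\left(-17 \right)},-1183 \right)} = -4472415 + 53 \left(6 - -51\right) = -4472415 + 53 \left(6 + 51\right) = -4472415 + 53 \cdot 57 = -4472415 + 3021 = -4469394$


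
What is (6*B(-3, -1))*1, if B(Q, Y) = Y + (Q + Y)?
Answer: -30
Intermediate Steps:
B(Q, Y) = Q + 2*Y
(6*B(-3, -1))*1 = (6*(-3 + 2*(-1)))*1 = (6*(-3 - 2))*1 = (6*(-5))*1 = -30*1 = -30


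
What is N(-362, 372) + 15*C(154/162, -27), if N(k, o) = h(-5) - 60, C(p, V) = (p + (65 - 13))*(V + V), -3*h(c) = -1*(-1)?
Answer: -128851/3 ≈ -42950.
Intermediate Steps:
h(c) = -⅓ (h(c) = -(-1)*(-1)/3 = -⅓*1 = -⅓)
C(p, V) = 2*V*(52 + p) (C(p, V) = (p + 52)*(2*V) = (52 + p)*(2*V) = 2*V*(52 + p))
N(k, o) = -181/3 (N(k, o) = -⅓ - 60 = -181/3)
N(-362, 372) + 15*C(154/162, -27) = -181/3 + 15*(2*(-27)*(52 + 154/162)) = -181/3 + 15*(2*(-27)*(52 + 154*(1/162))) = -181/3 + 15*(2*(-27)*(52 + 77/81)) = -181/3 + 15*(2*(-27)*(4289/81)) = -181/3 + 15*(-8578/3) = -181/3 - 42890 = -128851/3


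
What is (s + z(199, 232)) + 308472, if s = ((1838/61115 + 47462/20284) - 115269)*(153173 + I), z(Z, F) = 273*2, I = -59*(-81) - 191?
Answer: -11271125585871621609/619828330 ≈ -1.8184e+10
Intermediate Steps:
I = 4588 (I = 4779 - 191 = 4588)
z(Z, F) = 546
s = -11271317123982501549/619828330 (s = ((1838/61115 + 47462/20284) - 115269)*(153173 + 4588) = ((1838*(1/61115) + 47462*(1/20284)) - 115269)*157761 = ((1838/61115 + 23731/10142) - 115269)*157761 = (1468961061/619828330 - 115269)*157761 = -71445522809709/619828330*157761 = -11271317123982501549/619828330 ≈ -1.8185e+10)
(s + z(199, 232)) + 308472 = (-11271317123982501549/619828330 + 546) + 308472 = -11271316785556233369/619828330 + 308472 = -11271125585871621609/619828330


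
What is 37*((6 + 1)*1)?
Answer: 259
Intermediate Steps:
37*((6 + 1)*1) = 37*(7*1) = 37*7 = 259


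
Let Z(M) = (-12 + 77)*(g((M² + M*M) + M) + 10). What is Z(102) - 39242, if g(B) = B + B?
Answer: 2679708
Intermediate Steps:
g(B) = 2*B
Z(M) = 650 + 130*M + 260*M² (Z(M) = (-12 + 77)*(2*((M² + M*M) + M) + 10) = 65*(2*((M² + M²) + M) + 10) = 65*(2*(2*M² + M) + 10) = 65*(2*(M + 2*M²) + 10) = 65*((2*M + 4*M²) + 10) = 65*(10 + 2*M + 4*M²) = 650 + 130*M + 260*M²)
Z(102) - 39242 = (650 + 130*102*(1 + 2*102)) - 39242 = (650 + 130*102*(1 + 204)) - 39242 = (650 + 130*102*205) - 39242 = (650 + 2718300) - 39242 = 2718950 - 39242 = 2679708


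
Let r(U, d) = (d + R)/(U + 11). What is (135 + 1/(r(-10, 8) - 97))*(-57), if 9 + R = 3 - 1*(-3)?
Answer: -707883/92 ≈ -7694.4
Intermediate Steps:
R = -3 (R = -9 + (3 - 1*(-3)) = -9 + (3 + 3) = -9 + 6 = -3)
r(U, d) = (-3 + d)/(11 + U) (r(U, d) = (d - 3)/(U + 11) = (-3 + d)/(11 + U))
(135 + 1/(r(-10, 8) - 97))*(-57) = (135 + 1/((-3 + 8)/(11 - 10) - 97))*(-57) = (135 + 1/(5/1 - 97))*(-57) = (135 + 1/(1*5 - 97))*(-57) = (135 + 1/(5 - 97))*(-57) = (135 + 1/(-92))*(-57) = (135 - 1/92)*(-57) = (12419/92)*(-57) = -707883/92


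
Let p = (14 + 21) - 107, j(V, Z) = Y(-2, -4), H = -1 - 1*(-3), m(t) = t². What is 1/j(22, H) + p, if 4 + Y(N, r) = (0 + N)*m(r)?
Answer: -2593/36 ≈ -72.028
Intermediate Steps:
Y(N, r) = -4 + N*r² (Y(N, r) = -4 + (0 + N)*r² = -4 + N*r²)
H = 2 (H = -1 + 3 = 2)
j(V, Z) = -36 (j(V, Z) = -4 - 2*(-4)² = -4 - 2*16 = -4 - 32 = -36)
p = -72 (p = 35 - 107 = -72)
1/j(22, H) + p = 1/(-36) - 72 = -1/36 - 72 = -2593/36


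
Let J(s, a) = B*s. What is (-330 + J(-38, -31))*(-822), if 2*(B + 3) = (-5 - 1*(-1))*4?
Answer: -72336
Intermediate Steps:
B = -11 (B = -3 + ((-5 - 1*(-1))*4)/2 = -3 + ((-5 + 1)*4)/2 = -3 + (-4*4)/2 = -3 + (½)*(-16) = -3 - 8 = -11)
J(s, a) = -11*s
(-330 + J(-38, -31))*(-822) = (-330 - 11*(-38))*(-822) = (-330 + 418)*(-822) = 88*(-822) = -72336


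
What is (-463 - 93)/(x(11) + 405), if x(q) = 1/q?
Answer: -1529/1114 ≈ -1.3725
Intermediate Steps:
x(q) = 1/q
(-463 - 93)/(x(11) + 405) = (-463 - 93)/(1/11 + 405) = -556/(1/11 + 405) = -556/4456/11 = -556*11/4456 = -1529/1114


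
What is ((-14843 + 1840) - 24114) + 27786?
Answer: -9331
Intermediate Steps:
((-14843 + 1840) - 24114) + 27786 = (-13003 - 24114) + 27786 = -37117 + 27786 = -9331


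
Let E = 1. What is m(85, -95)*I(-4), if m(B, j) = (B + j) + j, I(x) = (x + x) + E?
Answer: 735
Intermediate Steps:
I(x) = 1 + 2*x (I(x) = (x + x) + 1 = 2*x + 1 = 1 + 2*x)
m(B, j) = B + 2*j
m(85, -95)*I(-4) = (85 + 2*(-95))*(1 + 2*(-4)) = (85 - 190)*(1 - 8) = -105*(-7) = 735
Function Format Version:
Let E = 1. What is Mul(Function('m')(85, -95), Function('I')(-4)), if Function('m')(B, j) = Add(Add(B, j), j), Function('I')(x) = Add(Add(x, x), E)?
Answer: 735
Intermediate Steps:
Function('I')(x) = Add(1, Mul(2, x)) (Function('I')(x) = Add(Add(x, x), 1) = Add(Mul(2, x), 1) = Add(1, Mul(2, x)))
Function('m')(B, j) = Add(B, Mul(2, j))
Mul(Function('m')(85, -95), Function('I')(-4)) = Mul(Add(85, Mul(2, -95)), Add(1, Mul(2, -4))) = Mul(Add(85, -190), Add(1, -8)) = Mul(-105, -7) = 735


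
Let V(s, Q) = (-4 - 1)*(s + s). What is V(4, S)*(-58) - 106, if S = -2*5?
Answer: 2214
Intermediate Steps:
S = -10
V(s, Q) = -10*s
V(4, S)*(-58) - 106 = -10*4*(-58) - 106 = -40*(-58) - 106 = 2320 - 106 = 2214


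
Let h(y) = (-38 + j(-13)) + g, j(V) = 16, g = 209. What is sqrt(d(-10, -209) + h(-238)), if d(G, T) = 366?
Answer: sqrt(553) ≈ 23.516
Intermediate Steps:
h(y) = 187 (h(y) = (-38 + 16) + 209 = -22 + 209 = 187)
sqrt(d(-10, -209) + h(-238)) = sqrt(366 + 187) = sqrt(553)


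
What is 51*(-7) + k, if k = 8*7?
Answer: -301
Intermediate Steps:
k = 56
51*(-7) + k = 51*(-7) + 56 = -357 + 56 = -301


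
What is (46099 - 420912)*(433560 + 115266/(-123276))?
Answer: -3338798427724337/20546 ≈ -1.6250e+11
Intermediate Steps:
(46099 - 420912)*(433560 + 115266/(-123276)) = -374813*(433560 + 115266*(-1/123276)) = -374813*(433560 - 19211/20546) = -374813*8907904549/20546 = -3338798427724337/20546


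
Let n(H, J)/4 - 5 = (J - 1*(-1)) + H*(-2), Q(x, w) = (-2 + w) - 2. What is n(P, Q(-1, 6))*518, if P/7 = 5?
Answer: -128464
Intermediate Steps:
P = 35 (P = 7*5 = 35)
Q(x, w) = -4 + w
n(H, J) = 24 - 8*H + 4*J (n(H, J) = 20 + 4*((J - 1*(-1)) + H*(-2)) = 20 + 4*((J + 1) - 2*H) = 20 + 4*((1 + J) - 2*H) = 20 + 4*(1 + J - 2*H) = 20 + (4 - 8*H + 4*J) = 24 - 8*H + 4*J)
n(P, Q(-1, 6))*518 = (24 - 8*35 + 4*(-4 + 6))*518 = (24 - 280 + 4*2)*518 = (24 - 280 + 8)*518 = -248*518 = -128464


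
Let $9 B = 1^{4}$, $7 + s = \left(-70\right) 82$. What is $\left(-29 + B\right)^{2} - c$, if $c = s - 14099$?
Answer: $\frac{1675126}{81} \approx 20681.0$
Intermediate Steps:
$s = -5747$ ($s = -7 - 5740 = -5747$)
$B = \frac{1}{9}$ ($B = \frac{1^{4}}{9} = \frac{1}{9} \cdot 1 = \frac{1}{9} \approx 0.11111$)
$c = -19846$ ($c = -5747 - 14099 = -19846$)
$\left(-29 + B\right)^{2} - c = \left(-29 + \frac{1}{9}\right)^{2} - -19846 = \left(- \frac{260}{9}\right)^{2} + 19846 = \frac{67600}{81} + 19846 = \frac{1675126}{81}$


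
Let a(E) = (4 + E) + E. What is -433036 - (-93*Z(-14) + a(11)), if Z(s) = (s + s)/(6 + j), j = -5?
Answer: -435666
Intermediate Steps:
Z(s) = 2*s (Z(s) = (s + s)/(6 - 5) = (2*s)/1 = (2*s)*1 = 2*s)
a(E) = 4 + 2*E
-433036 - (-93*Z(-14) + a(11)) = -433036 - (-186*(-14) + (4 + 2*11)) = -433036 - (-93*(-28) + (4 + 22)) = -433036 - (2604 + 26) = -433036 - 1*2630 = -433036 - 2630 = -435666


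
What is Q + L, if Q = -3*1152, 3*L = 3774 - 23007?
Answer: -9867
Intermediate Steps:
L = -6411 (L = (3774 - 23007)/3 = (⅓)*(-19233) = -6411)
Q = -3456
Q + L = -3456 - 6411 = -9867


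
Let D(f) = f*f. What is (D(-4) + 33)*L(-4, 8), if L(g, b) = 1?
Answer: 49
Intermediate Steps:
D(f) = f²
(D(-4) + 33)*L(-4, 8) = ((-4)² + 33)*1 = (16 + 33)*1 = 49*1 = 49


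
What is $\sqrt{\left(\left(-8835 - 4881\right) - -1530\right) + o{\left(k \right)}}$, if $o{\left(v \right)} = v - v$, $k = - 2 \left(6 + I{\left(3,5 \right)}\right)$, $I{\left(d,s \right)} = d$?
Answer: $3 i \sqrt{1354} \approx 110.39 i$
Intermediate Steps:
$k = -18$ ($k = - 2 \left(6 + 3\right) = \left(-2\right) 9 = -18$)
$o{\left(v \right)} = 0$
$\sqrt{\left(\left(-8835 - 4881\right) - -1530\right) + o{\left(k \right)}} = \sqrt{\left(\left(-8835 - 4881\right) - -1530\right) + 0} = \sqrt{\left(\left(-8835 - 4881\right) + 1530\right) + 0} = \sqrt{\left(-13716 + 1530\right) + 0} = \sqrt{-12186 + 0} = \sqrt{-12186} = 3 i \sqrt{1354}$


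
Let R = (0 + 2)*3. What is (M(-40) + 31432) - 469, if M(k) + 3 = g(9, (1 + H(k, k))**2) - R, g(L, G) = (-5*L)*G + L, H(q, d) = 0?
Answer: 30918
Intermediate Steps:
g(L, G) = L - 5*G*L (g(L, G) = -5*G*L + L = L - 5*G*L)
R = 6 (R = 2*3 = 6)
M(k) = -45 (M(k) = -3 + (9*(1 - 5*(1 + 0)**2) - 1*6) = -3 + (9*(1 - 5*1**2) - 6) = -3 + (9*(1 - 5*1) - 6) = -3 + (9*(1 - 5) - 6) = -3 + (9*(-4) - 6) = -3 + (-36 - 6) = -3 - 42 = -45)
(M(-40) + 31432) - 469 = (-45 + 31432) - 469 = 31387 - 469 = 30918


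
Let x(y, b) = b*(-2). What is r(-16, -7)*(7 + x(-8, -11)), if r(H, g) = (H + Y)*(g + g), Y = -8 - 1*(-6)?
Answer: 7308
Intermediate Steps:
x(y, b) = -2*b
Y = -2 (Y = -8 + 6 = -2)
r(H, g) = 2*g*(-2 + H) (r(H, g) = (H - 2)*(g + g) = (-2 + H)*(2*g) = 2*g*(-2 + H))
r(-16, -7)*(7 + x(-8, -11)) = (2*(-7)*(-2 - 16))*(7 - 2*(-11)) = (2*(-7)*(-18))*(7 + 22) = 252*29 = 7308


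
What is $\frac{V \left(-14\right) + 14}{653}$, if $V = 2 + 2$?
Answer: $- \frac{42}{653} \approx -0.064319$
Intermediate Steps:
$V = 4$
$\frac{V \left(-14\right) + 14}{653} = \frac{4 \left(-14\right) + 14}{653} = \left(-56 + 14\right) \frac{1}{653} = \left(-42\right) \frac{1}{653} = - \frac{42}{653}$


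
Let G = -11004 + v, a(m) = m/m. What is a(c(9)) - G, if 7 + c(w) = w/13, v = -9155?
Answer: 20160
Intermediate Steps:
c(w) = -7 + w/13
a(m) = 1
G = -20159 (G = -11004 - 9155 = -20159)
a(c(9)) - G = 1 - 1*(-20159) = 1 + 20159 = 20160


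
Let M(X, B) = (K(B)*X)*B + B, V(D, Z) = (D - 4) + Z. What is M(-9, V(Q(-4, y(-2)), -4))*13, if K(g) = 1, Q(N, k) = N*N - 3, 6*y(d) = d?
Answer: -520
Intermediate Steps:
y(d) = d/6
Q(N, k) = -3 + N**2 (Q(N, k) = N**2 - 3 = -3 + N**2)
V(D, Z) = -4 + D + Z (V(D, Z) = (-4 + D) + Z = -4 + D + Z)
M(X, B) = B + B*X (M(X, B) = (1*X)*B + B = X*B + B = B*X + B = B + B*X)
M(-9, V(Q(-4, y(-2)), -4))*13 = ((-4 + (-3 + (-4)**2) - 4)*(1 - 9))*13 = ((-4 + (-3 + 16) - 4)*(-8))*13 = ((-4 + 13 - 4)*(-8))*13 = (5*(-8))*13 = -40*13 = -520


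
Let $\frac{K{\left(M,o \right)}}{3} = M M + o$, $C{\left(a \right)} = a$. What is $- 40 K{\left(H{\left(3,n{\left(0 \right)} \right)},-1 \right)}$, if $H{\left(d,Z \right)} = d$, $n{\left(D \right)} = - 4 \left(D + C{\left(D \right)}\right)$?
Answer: $-960$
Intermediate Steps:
$n{\left(D \right)} = - 8 D$ ($n{\left(D \right)} = - 4 \left(D + D\right) = - 4 \cdot 2 D = - 8 D$)
$K{\left(M,o \right)} = 3 o + 3 M^{2}$ ($K{\left(M,o \right)} = 3 \left(M M + o\right) = 3 \left(M^{2} + o\right) = 3 \left(o + M^{2}\right) = 3 o + 3 M^{2}$)
$- 40 K{\left(H{\left(3,n{\left(0 \right)} \right)},-1 \right)} = - 40 \left(3 \left(-1\right) + 3 \cdot 3^{2}\right) = - 40 \left(-3 + 3 \cdot 9\right) = - 40 \left(-3 + 27\right) = \left(-40\right) 24 = -960$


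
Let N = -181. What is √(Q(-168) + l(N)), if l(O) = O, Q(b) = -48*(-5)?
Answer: √59 ≈ 7.6811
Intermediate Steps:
Q(b) = 240
√(Q(-168) + l(N)) = √(240 - 181) = √59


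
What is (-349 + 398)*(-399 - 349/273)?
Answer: -764932/39 ≈ -19614.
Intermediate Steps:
(-349 + 398)*(-399 - 349/273) = 49*(-399 - 349*1/273) = 49*(-399 - 349/273) = 49*(-109276/273) = -764932/39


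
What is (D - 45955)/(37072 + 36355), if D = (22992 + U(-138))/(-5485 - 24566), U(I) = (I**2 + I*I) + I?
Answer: -65764507/105074037 ≈ -0.62589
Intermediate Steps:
U(I) = I + 2*I**2 (U(I) = (I**2 + I**2) + I = 2*I**2 + I = I + 2*I**2)
D = -2902/1431 (D = (22992 - 138*(1 + 2*(-138)))/(-5485 - 24566) = (22992 - 138*(1 - 276))/(-30051) = (22992 - 138*(-275))*(-1/30051) = (22992 + 37950)*(-1/30051) = 60942*(-1/30051) = -2902/1431 ≈ -2.0280)
(D - 45955)/(37072 + 36355) = (-2902/1431 - 45955)/(37072 + 36355) = -65764507/1431/73427 = -65764507/1431*1/73427 = -65764507/105074037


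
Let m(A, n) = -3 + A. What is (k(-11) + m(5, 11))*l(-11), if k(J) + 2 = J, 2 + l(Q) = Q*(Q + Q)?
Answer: -2640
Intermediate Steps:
l(Q) = -2 + 2*Q² (l(Q) = -2 + Q*(Q + Q) = -2 + Q*(2*Q) = -2 + 2*Q²)
k(J) = -2 + J
(k(-11) + m(5, 11))*l(-11) = ((-2 - 11) + (-3 + 5))*(-2 + 2*(-11)²) = (-13 + 2)*(-2 + 2*121) = -11*(-2 + 242) = -11*240 = -2640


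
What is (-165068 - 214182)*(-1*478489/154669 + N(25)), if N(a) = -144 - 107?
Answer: 14904679734000/154669 ≈ 9.6365e+7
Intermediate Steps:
N(a) = -251
(-165068 - 214182)*(-1*478489/154669 + N(25)) = (-165068 - 214182)*(-1*478489/154669 - 251) = -379250*(-478489*1/154669 - 251) = -379250*(-478489/154669 - 251) = -379250*(-39300408/154669) = 14904679734000/154669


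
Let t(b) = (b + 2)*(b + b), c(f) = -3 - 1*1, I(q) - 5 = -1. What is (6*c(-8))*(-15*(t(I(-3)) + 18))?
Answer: 23760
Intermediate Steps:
I(q) = 4 (I(q) = 5 - 1 = 4)
c(f) = -4 (c(f) = -3 - 1 = -4)
t(b) = 2*b*(2 + b) (t(b) = (2 + b)*(2*b) = 2*b*(2 + b))
(6*c(-8))*(-15*(t(I(-3)) + 18)) = (6*(-4))*(-15*(2*4*(2 + 4) + 18)) = -(-360)*(2*4*6 + 18) = -(-360)*(48 + 18) = -(-360)*66 = -24*(-990) = 23760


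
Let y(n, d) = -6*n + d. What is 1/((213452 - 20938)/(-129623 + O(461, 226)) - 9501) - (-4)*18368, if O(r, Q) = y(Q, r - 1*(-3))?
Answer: 13017302173739/177173647 ≈ 73472.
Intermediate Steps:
y(n, d) = d - 6*n
O(r, Q) = 3 + r - 6*Q (O(r, Q) = (r - 1*(-3)) - 6*Q = (r + 3) - 6*Q = (3 + r) - 6*Q = 3 + r - 6*Q)
1/((213452 - 20938)/(-129623 + O(461, 226)) - 9501) - (-4)*18368 = 1/((213452 - 20938)/(-129623 + (3 + 461 - 6*226)) - 9501) - (-4)*18368 = 1/(192514/(-129623 + (3 + 461 - 1356)) - 9501) - 1*(-73472) = 1/(192514/(-129623 - 892) - 9501) + 73472 = 1/(192514/(-130515) - 9501) + 73472 = 1/(192514*(-1/130515) - 9501) + 73472 = 1/(-27502/18645 - 9501) + 73472 = 1/(-177173647/18645) + 73472 = -18645/177173647 + 73472 = 13017302173739/177173647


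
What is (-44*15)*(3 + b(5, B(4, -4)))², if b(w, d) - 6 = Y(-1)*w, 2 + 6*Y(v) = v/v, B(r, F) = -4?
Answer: -132055/3 ≈ -44018.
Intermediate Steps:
Y(v) = -⅙ (Y(v) = -⅓ + (v/v)/6 = -⅓ + (⅙)*1 = -⅓ + ⅙ = -⅙)
b(w, d) = 6 - w/6
(-44*15)*(3 + b(5, B(4, -4)))² = (-44*15)*(3 + (6 - ⅙*5))² = -660*(3 + (6 - ⅚))² = -660*(3 + 31/6)² = -660*(49/6)² = -660*2401/36 = -132055/3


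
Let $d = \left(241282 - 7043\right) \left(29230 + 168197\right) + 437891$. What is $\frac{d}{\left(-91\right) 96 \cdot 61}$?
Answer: $- \frac{2890346309}{33306} \approx -86782.0$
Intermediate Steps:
$d = 46245540944$ ($d = 234239 \cdot 197427 + 437891 = 46245103053 + 437891 = 46245540944$)
$\frac{d}{\left(-91\right) 96 \cdot 61} = \frac{46245540944}{\left(-91\right) 96 \cdot 61} = \frac{46245540944}{\left(-8736\right) 61} = \frac{46245540944}{-532896} = 46245540944 \left(- \frac{1}{532896}\right) = - \frac{2890346309}{33306}$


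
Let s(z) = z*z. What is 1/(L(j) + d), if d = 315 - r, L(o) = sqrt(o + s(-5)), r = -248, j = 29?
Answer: 563/316915 - 3*sqrt(6)/316915 ≈ 0.0017533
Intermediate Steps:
s(z) = z**2
L(o) = sqrt(25 + o) (L(o) = sqrt(o + (-5)**2) = sqrt(o + 25) = sqrt(25 + o))
d = 563 (d = 315 - 1*(-248) = 315 + 248 = 563)
1/(L(j) + d) = 1/(sqrt(25 + 29) + 563) = 1/(sqrt(54) + 563) = 1/(3*sqrt(6) + 563) = 1/(563 + 3*sqrt(6))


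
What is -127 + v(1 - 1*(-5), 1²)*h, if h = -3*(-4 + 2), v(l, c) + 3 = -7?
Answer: -187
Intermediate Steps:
v(l, c) = -10 (v(l, c) = -3 - 7 = -10)
h = 6 (h = -3*(-2) = 6)
-127 + v(1 - 1*(-5), 1²)*h = -127 - 10*6 = -127 - 60 = -187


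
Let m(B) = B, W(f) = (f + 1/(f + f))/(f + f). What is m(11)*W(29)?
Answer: 18513/3364 ≈ 5.5033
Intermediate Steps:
W(f) = (f + 1/(2*f))/(2*f) (W(f) = (f + 1/(2*f))/((2*f)) = (f + 1/(2*f))*(1/(2*f)) = (f + 1/(2*f))/(2*f))
m(11)*W(29) = 11*(½ + (¼)/29²) = 11*(½ + (¼)*(1/841)) = 11*(½ + 1/3364) = 11*(1683/3364) = 18513/3364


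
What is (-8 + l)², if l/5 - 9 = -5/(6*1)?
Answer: 38809/36 ≈ 1078.0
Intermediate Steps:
l = 245/6 (l = 45 + 5*(-5/(6*1)) = 45 + 5*(-5/6) = 45 + 5*(-5*⅙) = 45 + 5*(-⅚) = 45 - 25/6 = 245/6 ≈ 40.833)
(-8 + l)² = (-8 + 245/6)² = (197/6)² = 38809/36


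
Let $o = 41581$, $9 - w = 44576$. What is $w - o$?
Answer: $-86148$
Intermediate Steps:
$w = -44567$ ($w = 9 - 44576 = -44567$)
$w - o = -44567 - 41581 = -86148$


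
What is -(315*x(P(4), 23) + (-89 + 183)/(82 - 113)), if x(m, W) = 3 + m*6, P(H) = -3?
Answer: 146569/31 ≈ 4728.0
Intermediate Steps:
x(m, W) = 3 + 6*m
-(315*x(P(4), 23) + (-89 + 183)/(82 - 113)) = -(315*(3 + 6*(-3)) + (-89 + 183)/(82 - 113)) = -(315*(3 - 18) + 94/(-31)) = -(315*(-15) + 94*(-1/31)) = -(-4725 - 94/31) = -1*(-146569/31) = 146569/31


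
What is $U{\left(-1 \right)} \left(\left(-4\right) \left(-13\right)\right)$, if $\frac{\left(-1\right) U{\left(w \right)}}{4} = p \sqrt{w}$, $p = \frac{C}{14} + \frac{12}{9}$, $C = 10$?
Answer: $- \frac{8944 i}{21} \approx - 425.9 i$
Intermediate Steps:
$p = \frac{43}{21}$ ($p = \frac{10}{14} + \frac{12}{9} = 10 \cdot \frac{1}{14} + 12 \cdot \frac{1}{9} = \frac{5}{7} + \frac{4}{3} = \frac{43}{21} \approx 2.0476$)
$U{\left(w \right)} = - \frac{172 \sqrt{w}}{21}$ ($U{\left(w \right)} = - 4 \frac{43 \sqrt{w}}{21} = - \frac{172 \sqrt{w}}{21}$)
$U{\left(-1 \right)} \left(\left(-4\right) \left(-13\right)\right) = - \frac{172 \sqrt{-1}}{21} \left(\left(-4\right) \left(-13\right)\right) = - \frac{172 i}{21} \cdot 52 = - \frac{8944 i}{21}$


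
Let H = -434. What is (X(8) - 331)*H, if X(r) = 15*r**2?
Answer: -272986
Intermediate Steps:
(X(8) - 331)*H = (15*8**2 - 331)*(-434) = (15*64 - 331)*(-434) = (960 - 331)*(-434) = 629*(-434) = -272986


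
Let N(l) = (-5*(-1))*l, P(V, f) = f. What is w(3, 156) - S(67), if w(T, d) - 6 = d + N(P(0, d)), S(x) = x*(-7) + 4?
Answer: 1407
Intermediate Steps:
N(l) = 5*l
S(x) = 4 - 7*x (S(x) = -7*x + 4 = 4 - 7*x)
w(T, d) = 6 + 6*d (w(T, d) = 6 + (d + 5*d) = 6 + 6*d)
w(3, 156) - S(67) = (6 + 6*156) - (4 - 7*67) = (6 + 936) - (4 - 469) = 942 - 1*(-465) = 942 + 465 = 1407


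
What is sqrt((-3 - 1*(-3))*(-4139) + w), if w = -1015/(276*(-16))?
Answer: sqrt(70035)/552 ≈ 0.47942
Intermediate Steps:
w = 1015/4416 (w = -1015/(-4416) = -1015*(-1/4416) = 1015/4416 ≈ 0.22985)
sqrt((-3 - 1*(-3))*(-4139) + w) = sqrt((-3 - 1*(-3))*(-4139) + 1015/4416) = sqrt((-3 + 3)*(-4139) + 1015/4416) = sqrt(0*(-4139) + 1015/4416) = sqrt(0 + 1015/4416) = sqrt(1015/4416) = sqrt(70035)/552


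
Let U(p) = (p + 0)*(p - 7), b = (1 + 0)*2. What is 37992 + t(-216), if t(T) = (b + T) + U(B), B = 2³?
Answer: 37786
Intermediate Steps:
B = 8
b = 2 (b = 1*2 = 2)
U(p) = p*(-7 + p)
t(T) = 10 + T (t(T) = (2 + T) + 8*(-7 + 8) = (2 + T) + 8*1 = (2 + T) + 8 = 10 + T)
37992 + t(-216) = 37992 + (10 - 216) = 37992 - 206 = 37786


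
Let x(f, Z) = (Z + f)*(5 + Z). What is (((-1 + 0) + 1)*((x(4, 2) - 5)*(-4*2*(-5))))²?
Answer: 0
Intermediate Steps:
x(f, Z) = (5 + Z)*(Z + f)
(((-1 + 0) + 1)*((x(4, 2) - 5)*(-4*2*(-5))))² = (((-1 + 0) + 1)*(((2² + 5*2 + 5*4 + 2*4) - 5)*(-4*2*(-5))))² = ((-1 + 1)*(((4 + 10 + 20 + 8) - 5)*(-8*(-5))))² = (0*((42 - 5)*40))² = (0*(37*40))² = (0*1480)² = 0² = 0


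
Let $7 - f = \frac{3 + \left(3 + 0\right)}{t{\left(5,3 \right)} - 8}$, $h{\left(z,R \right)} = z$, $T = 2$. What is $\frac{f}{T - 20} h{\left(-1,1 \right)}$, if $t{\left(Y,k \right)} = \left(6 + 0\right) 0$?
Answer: $\frac{31}{72} \approx 0.43056$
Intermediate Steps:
$t{\left(Y,k \right)} = 0$ ($t{\left(Y,k \right)} = 6 \cdot 0 = 0$)
$f = \frac{31}{4}$ ($f = 7 - \frac{3 + \left(3 + 0\right)}{0 - 8} = 7 - \frac{3 + 3}{-8} = 7 - 6 \left(- \frac{1}{8}\right) = 7 - - \frac{3}{4} = 7 + \frac{3}{4} = \frac{31}{4} \approx 7.75$)
$\frac{f}{T - 20} h{\left(-1,1 \right)} = \frac{31}{4 \left(2 - 20\right)} \left(-1\right) = \frac{31}{4 \left(-18\right)} \left(-1\right) = \frac{31}{4} \left(- \frac{1}{18}\right) \left(-1\right) = \left(- \frac{31}{72}\right) \left(-1\right) = \frac{31}{72}$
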